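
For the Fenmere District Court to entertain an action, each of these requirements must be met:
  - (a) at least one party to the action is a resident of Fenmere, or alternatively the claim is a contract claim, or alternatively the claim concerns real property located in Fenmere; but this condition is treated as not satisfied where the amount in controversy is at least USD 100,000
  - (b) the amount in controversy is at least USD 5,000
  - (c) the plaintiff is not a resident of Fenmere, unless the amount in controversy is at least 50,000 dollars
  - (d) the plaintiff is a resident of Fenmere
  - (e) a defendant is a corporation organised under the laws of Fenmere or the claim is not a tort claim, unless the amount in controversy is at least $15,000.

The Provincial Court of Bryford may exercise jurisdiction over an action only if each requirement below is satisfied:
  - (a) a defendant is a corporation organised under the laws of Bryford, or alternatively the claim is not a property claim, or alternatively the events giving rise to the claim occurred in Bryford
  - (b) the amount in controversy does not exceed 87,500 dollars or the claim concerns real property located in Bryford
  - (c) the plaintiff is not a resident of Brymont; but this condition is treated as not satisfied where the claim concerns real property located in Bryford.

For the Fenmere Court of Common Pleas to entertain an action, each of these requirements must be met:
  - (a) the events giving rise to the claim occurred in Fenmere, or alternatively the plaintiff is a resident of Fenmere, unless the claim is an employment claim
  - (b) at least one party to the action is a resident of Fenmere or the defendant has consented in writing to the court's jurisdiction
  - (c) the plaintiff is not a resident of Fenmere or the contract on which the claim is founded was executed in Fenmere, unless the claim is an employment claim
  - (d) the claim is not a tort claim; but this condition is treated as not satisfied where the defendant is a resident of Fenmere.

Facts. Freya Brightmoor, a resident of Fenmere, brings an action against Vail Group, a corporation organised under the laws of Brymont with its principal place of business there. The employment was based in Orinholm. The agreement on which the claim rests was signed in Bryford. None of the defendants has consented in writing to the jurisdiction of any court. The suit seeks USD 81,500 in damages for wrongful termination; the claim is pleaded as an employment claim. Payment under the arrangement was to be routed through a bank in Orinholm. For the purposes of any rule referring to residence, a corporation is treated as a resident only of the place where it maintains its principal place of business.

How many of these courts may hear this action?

3

The Fenmere District Court:
  (a) Freya Brightmoor resides in Fenmere, so this disjunct is met. And the carve-out is inapplicable — the amount in controversy is 81,500 dollars, below the USD 100,000 floor. Met.
  (b) The amount in controversy is USD 81,500, which meets the $5,000 floor. Condition met.
  (c) The plaintiff resides in Fenmere. The proviso rescues it, though: the amount in controversy is $81,500, which meets the USD 50,000 floor. Condition met.
  (d) The plaintiff resides in Fenmere. Condition met.
  (e) The claim is an employment claim, not a tort claim — that alternative is enough. Satisfied.
  → All conditions met; jurisdiction exists.
The Provincial Court of Bryford:
  (a) The claim is an employment claim, not a property claim, so this disjunct is met. Met.
  (b) The amount in controversy is USD 81,500, within the $87,500 ceiling — that alternative is enough. Condition met.
  (c) The plaintiff resides in Fenmere, which is not Brymont. And the carve-out is inapplicable — the claim does not concern real property. Met.
  → Jurisdiction lies.
The Fenmere Court of Common Pleas:
  (a) The plaintiff resides in Fenmere — that alternative is enough. Satisfied.
  (b) Freya Brightmoor resides in Fenmere — that alternative is enough. Satisfied.
  (c) The plaintiff resides in Fenmere; the contract was executed in Bryford, not Fenmere — every alternative fails. But the claim is an employment claim, and the 'unless' clause therefore excuses the requirement. Satisfied.
  (d) The claim is an employment claim, not a tort claim. And the carve-out is inapplicable — the defendant resides in Brymont, not Fenmere. Satisfied.
  → The court has jurisdiction.
Courts with jurisdiction: the Fenmere District Court, the Provincial Court of Bryford, the Fenmere Court of Common Pleas — 3 in total.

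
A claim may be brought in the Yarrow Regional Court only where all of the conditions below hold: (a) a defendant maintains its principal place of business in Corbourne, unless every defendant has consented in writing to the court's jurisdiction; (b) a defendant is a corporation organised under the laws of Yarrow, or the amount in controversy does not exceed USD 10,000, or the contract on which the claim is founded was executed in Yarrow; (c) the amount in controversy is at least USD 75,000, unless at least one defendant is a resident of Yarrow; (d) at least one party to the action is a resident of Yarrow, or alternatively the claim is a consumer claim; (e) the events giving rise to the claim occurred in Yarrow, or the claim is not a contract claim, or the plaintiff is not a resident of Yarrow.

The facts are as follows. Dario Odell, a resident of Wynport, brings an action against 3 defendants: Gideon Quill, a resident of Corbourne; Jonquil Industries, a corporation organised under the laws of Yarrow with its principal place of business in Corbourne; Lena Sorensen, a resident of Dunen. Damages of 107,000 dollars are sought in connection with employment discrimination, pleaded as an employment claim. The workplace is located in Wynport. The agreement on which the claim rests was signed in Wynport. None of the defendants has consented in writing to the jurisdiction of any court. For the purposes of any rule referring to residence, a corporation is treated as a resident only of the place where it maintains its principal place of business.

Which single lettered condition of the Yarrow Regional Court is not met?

(d)

The Yarrow Regional Court:
  (a) Jonquil Industries has its principal place of business in Corbourne. Met.
  (b) Jonquil Industries is organised under the laws of Yarrow, which satisfies one of the alternatives. Satisfied.
  (c) The amount in controversy is 107,000 dollars, which meets the 75,000 dollars floor. Satisfied.
  (d) No party resides in Yarrow; the claim is an employment claim, not a consumer claim — every alternative fails. Not satisfied.
  (e) The claim is an employment claim, not a contract claim, so this disjunct is met. Condition met.
Only condition (d) fails.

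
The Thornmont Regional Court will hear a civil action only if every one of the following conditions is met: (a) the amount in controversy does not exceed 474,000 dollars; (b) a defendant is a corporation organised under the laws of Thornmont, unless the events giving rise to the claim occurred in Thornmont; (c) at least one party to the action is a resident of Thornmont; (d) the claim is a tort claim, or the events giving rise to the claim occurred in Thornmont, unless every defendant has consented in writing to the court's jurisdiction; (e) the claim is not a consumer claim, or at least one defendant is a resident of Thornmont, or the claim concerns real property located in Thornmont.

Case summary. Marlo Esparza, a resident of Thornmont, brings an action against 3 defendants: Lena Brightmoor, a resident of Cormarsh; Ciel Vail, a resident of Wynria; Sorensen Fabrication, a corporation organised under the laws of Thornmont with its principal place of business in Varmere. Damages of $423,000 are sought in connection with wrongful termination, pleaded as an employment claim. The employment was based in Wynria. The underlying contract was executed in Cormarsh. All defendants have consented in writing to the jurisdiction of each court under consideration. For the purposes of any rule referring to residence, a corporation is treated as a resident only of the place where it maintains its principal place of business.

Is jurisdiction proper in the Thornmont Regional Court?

The Thornmont Regional Court:
  (a) The amount in controversy is 423,000 dollars, within the USD 474,000 ceiling. Satisfied.
  (b) Sorensen Fabrication is organised under the laws of Thornmont. Satisfied.
  (c) Marlo Esparza resides in Thornmont. Condition met.
  (d) The claim is an employment claim, not a tort claim; the operative events occurred in Wynria, not Thornmont — none of the alternatives is met. But every defendant has filed written consent, and the 'unless' clause therefore excuses the requirement. Satisfied.
  (e) The claim is an employment claim, not a consumer claim, so one alternative holds. Satisfied.
  → All conditions met; jurisdiction exists.

Yes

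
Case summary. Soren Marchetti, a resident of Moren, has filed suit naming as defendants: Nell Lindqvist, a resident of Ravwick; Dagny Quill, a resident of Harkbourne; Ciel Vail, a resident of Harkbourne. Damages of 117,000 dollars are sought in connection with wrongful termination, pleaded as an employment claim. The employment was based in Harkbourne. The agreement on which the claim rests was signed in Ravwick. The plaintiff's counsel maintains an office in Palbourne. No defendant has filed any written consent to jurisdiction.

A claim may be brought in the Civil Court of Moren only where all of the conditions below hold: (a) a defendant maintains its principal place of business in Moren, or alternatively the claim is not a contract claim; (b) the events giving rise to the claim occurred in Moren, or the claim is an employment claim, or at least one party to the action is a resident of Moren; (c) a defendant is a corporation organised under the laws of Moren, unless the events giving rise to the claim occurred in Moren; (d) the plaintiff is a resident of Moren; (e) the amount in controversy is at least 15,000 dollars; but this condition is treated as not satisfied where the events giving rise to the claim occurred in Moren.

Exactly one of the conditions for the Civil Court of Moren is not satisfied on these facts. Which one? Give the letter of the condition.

The Civil Court of Moren:
  (a) The claim is an employment claim, not a contract claim, which satisfies one of the alternatives. Condition met.
  (b) The claim is an employment claim — that alternative is enough. Met.
  (c) No defendant is a corporation. Nor does the 'unless' clause help: the operative events occurred in Harkbourne, not Moren. Not met.
  (d) The plaintiff resides in Moren. Met.
  (e) The amount in controversy is $117,000, which meets the $15,000 floor. The carve-out does not apply: the operative events occurred in Harkbourne, not Moren. Satisfied.
Only condition (c) fails.

(c)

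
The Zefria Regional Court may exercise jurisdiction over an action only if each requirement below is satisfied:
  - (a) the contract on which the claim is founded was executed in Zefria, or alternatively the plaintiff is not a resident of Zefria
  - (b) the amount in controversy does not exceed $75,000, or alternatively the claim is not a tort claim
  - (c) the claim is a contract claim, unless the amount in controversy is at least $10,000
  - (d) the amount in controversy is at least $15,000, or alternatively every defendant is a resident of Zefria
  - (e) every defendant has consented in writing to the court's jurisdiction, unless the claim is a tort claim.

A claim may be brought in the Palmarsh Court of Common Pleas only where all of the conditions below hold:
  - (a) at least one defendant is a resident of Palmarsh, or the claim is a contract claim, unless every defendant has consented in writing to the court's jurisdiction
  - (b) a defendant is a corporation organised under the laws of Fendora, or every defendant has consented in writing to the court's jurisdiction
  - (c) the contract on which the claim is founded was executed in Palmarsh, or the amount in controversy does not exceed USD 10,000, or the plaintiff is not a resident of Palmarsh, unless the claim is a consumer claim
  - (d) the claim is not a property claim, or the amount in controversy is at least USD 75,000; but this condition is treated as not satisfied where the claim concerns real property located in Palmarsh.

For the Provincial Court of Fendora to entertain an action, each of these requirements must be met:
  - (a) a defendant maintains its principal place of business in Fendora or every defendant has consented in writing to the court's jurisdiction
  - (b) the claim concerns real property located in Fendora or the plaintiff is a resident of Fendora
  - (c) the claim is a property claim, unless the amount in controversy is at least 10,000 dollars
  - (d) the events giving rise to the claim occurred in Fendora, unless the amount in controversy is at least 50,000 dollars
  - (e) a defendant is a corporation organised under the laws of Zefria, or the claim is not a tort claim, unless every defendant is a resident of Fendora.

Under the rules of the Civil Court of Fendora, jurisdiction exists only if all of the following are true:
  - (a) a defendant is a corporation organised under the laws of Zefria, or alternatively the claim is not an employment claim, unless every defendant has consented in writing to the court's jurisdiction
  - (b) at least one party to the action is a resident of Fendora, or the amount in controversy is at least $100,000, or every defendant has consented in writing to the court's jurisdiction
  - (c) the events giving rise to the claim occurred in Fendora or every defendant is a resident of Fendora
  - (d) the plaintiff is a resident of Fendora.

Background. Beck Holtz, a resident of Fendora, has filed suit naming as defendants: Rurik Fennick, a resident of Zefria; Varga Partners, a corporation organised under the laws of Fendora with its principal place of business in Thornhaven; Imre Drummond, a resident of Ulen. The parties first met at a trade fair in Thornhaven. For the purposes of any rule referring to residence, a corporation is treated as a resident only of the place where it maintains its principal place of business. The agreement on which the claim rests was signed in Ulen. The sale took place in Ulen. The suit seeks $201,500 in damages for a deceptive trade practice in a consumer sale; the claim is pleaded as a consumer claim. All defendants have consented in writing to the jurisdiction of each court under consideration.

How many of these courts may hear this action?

3

The Zefria Regional Court:
  (a) The plaintiff resides in Fendora, which is not Zefria, which satisfies one of the alternatives. Satisfied.
  (b) The claim is a consumer claim, not a tort claim, which satisfies one of the alternatives. Satisfied.
  (c) The claim is a consumer claim, not a contract claim. But the amount in controversy is USD 201,500, which meets the $10,000 floor, and the 'unless' clause therefore excuses the requirement. Met.
  (d) The amount in controversy is 201,500 dollars, which meets the USD 15,000 floor, which satisfies one of the alternatives. Met.
  (e) Every defendant has filed written consent. Satisfied.
  → All conditions met; jurisdiction exists.
The Palmarsh Court of Common Pleas:
  (a) No defendant resides in Palmarsh (they reside in Zefria, Thornhaven, Ulen); the claim is a consumer claim, not a contract claim — none of the alternatives is met. The proviso rescues it, though: every defendant has filed written consent. Met.
  (b) Varga Partners is organised under the laws of Fendora, which satisfies one of the alternatives. Condition met.
  (c) The plaintiff resides in Fendora, which is not Palmarsh — that alternative is enough. Condition met.
  (d) The claim is a consumer claim, not a property claim, which satisfies one of the alternatives. The carve-out does not apply: the claim does not concern real property. Condition met.
  → The court has jurisdiction.
The Provincial Court of Fendora:
  (a) Every defendant has filed written consent, so one alternative holds. Satisfied.
  (b) The plaintiff resides in Fendora — that alternative is enough. Met.
  (c) The claim is a consumer claim, not a property claim. But the amount in controversy is 201,500 dollars, which meets the $10,000 floor, and the 'unless' clause therefore excuses the requirement. Condition met.
  (d) The operative events occurred in Ulen, not Fendora. However, the amount in controversy is 201,500 dollars, which meets the USD 50,000 floor, so the 'unless' proviso supplies this condition. Met.
  (e) The claim is a consumer claim, not a tort claim, so this disjunct is met. Met.
  → All conditions met; jurisdiction exists.
The Civil Court of Fendora:
  (a) The claim is a consumer claim, not an employment claim, so one alternative holds. Condition met.
  (b) Beck Holtz resides in Fendora, which satisfies one of the alternatives. Satisfied.
  (c) The operative events occurred in Ulen, not Fendora; the defendants reside as follows — Rurik Fennick in Zefria, Varga Partners in Thornhaven, Imre Drummond in Ulen — not all in Fendora — no alternative holds. Condition not met.
  (d) The plaintiff resides in Fendora. Condition met.
  → The court lacks jurisdiction.
Courts with jurisdiction: the Zefria Regional Court, the Palmarsh Court of Common Pleas, the Provincial Court of Fendora — 3 in total.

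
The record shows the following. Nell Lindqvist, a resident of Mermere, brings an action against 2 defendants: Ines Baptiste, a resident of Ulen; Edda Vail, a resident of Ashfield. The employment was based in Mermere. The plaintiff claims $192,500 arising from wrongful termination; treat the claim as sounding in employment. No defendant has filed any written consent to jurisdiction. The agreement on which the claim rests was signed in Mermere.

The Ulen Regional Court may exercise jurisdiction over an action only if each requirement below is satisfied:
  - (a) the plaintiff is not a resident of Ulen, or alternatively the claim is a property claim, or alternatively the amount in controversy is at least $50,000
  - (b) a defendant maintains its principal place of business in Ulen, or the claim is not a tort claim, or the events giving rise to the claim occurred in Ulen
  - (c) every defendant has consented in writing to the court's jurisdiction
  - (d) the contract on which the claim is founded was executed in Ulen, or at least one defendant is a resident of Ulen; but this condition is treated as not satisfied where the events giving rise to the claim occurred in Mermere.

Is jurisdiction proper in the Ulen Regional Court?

No

The Ulen Regional Court:
  (a) The plaintiff resides in Mermere, which is not Ulen, which satisfies one of the alternatives. Condition met.
  (b) The claim is an employment claim, not a tort claim, so one alternative holds. Met.
  (c) No such written consent has been filed. Fails.
  (d) Ines Baptiste resides in Ulen, which satisfies one of the alternatives. But the operative events occurred in Mermere, triggering the carve-out and defeating this condition. Fails.
  → The court lacks jurisdiction.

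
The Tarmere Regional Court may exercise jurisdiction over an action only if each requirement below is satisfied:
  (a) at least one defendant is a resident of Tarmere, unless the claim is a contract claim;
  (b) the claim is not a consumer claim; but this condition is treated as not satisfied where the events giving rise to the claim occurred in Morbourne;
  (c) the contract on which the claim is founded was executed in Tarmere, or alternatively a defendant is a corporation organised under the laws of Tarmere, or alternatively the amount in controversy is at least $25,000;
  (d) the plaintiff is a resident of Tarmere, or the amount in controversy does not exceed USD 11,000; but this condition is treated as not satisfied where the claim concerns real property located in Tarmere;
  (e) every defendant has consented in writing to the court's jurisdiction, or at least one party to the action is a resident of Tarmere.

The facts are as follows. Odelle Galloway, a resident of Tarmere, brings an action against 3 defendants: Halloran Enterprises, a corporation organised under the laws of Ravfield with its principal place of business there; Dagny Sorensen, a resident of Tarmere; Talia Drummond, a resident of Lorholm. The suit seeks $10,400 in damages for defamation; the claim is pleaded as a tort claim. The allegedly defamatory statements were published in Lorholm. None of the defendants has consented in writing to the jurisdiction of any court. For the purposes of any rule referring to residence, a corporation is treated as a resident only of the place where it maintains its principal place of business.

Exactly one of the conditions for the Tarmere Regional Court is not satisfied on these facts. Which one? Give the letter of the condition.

The Tarmere Regional Court:
  (a) Dagny Sorensen resides in Tarmere. Condition met.
  (b) The claim is a tort claim, not a consumer claim. And the carve-out is inapplicable — the operative events occurred in Lorholm, not Morbourne. Met.
  (c) No contract (and hence no place of execution) is alleged; the corporate defendant(s) are organised in Ravfield, not Tarmere; the amount in controversy is $10,400, below the $25,000 floor — every alternative fails. Not satisfied.
  (d) The plaintiff resides in Tarmere — that alternative is enough. The carve-out does not apply: the claim does not concern real property. Satisfied.
  (e) Odelle Galloway resides in Tarmere, which satisfies one of the alternatives. Condition met.
Only condition (c) fails.

(c)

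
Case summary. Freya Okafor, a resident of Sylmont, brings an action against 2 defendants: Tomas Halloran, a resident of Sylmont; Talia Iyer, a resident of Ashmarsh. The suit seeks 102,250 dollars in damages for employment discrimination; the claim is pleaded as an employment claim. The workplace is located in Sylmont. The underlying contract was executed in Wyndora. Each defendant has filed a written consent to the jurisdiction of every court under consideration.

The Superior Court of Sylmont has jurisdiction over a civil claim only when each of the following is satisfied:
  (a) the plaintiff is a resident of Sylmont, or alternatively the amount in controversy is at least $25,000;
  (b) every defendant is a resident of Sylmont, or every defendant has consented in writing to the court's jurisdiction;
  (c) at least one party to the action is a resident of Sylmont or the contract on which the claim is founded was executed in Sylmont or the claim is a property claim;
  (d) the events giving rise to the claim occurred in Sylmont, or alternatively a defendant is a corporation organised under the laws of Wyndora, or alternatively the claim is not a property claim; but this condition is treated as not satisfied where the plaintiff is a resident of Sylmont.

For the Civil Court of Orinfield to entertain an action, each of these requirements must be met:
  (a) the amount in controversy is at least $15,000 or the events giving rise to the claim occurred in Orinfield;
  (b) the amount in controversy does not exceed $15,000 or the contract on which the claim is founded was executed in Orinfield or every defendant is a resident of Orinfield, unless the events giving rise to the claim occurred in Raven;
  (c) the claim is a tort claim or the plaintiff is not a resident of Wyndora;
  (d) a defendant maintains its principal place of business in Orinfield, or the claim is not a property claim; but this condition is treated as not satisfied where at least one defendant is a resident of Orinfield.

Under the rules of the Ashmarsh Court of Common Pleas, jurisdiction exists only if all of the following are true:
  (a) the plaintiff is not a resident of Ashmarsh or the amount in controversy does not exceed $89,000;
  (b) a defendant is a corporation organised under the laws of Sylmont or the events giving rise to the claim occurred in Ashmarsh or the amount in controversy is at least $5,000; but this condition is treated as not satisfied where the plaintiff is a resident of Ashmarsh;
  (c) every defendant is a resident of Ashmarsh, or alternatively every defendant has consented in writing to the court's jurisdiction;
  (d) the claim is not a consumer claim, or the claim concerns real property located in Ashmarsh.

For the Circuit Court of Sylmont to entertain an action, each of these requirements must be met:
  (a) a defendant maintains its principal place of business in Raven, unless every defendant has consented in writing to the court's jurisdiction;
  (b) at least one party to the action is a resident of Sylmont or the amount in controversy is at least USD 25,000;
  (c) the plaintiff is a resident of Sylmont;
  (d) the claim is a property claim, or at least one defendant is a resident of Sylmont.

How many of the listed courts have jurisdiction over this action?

2

The Superior Court of Sylmont:
  (a) The plaintiff resides in Sylmont, so this disjunct is met. Met.
  (b) Every defendant has filed written consent, so one alternative holds. Satisfied.
  (c) Freya Okafor resides in Sylmont, so one alternative holds. Satisfied.
  (d) The operative events occurred in Sylmont, which satisfies one of the alternatives. But the plaintiff resides in Sylmont, triggering the carve-out and defeating this condition. Not satisfied.
  → No jurisdiction.
The Civil Court of Orinfield:
  (a) The amount in controversy is $102,250, which meets the $15,000 floor — that alternative is enough. Condition met.
  (b) The amount in controversy is 102,250 dollars, above the $15,000 ceiling; the contract was executed in Wyndora, not Orinfield; the defendants reside as follows — Tomas Halloran in Sylmont, Talia Iyer in Ashmarsh — not all in Orinfield — none of the alternatives is met. The proviso offers no rescue either, since the operative events occurred in Sylmont, not Raven. Fails.
  (c) The plaintiff resides in Sylmont, which is not Wyndora, so one alternative holds. Condition met.
  (d) The claim is an employment claim, not a property claim, so one alternative holds. The exception is not triggered, since no defendant resides in Orinfield (they reside in Sylmont, Ashmarsh). Condition met.
  → No jurisdiction.
The Ashmarsh Court of Common Pleas:
  (a) The plaintiff resides in Sylmont, which is not Ashmarsh, which satisfies one of the alternatives. Condition met.
  (b) The amount in controversy is USD 102,250, which meets the 5,000 dollars floor, which satisfies one of the alternatives. The carve-out does not apply: the plaintiff resides in Sylmont, not Ashmarsh. Satisfied.
  (c) Every defendant has filed written consent, which satisfies one of the alternatives. Met.
  (d) The claim is an employment claim, not a consumer claim — that alternative is enough. Condition met.
  → Jurisdiction lies.
The Circuit Court of Sylmont:
  (a) No defendant is a corporation. However, every defendant has filed written consent, so the 'unless' proviso supplies this condition. Met.
  (b) Freya Okafor resides in Sylmont — that alternative is enough. Satisfied.
  (c) The plaintiff resides in Sylmont. Met.
  (d) Tomas Halloran resides in Sylmont — that alternative is enough. Satisfied.
  → Every requirement is satisfied — jurisdiction.
Courts with jurisdiction: the Ashmarsh Court of Common Pleas, the Circuit Court of Sylmont — 2 in total.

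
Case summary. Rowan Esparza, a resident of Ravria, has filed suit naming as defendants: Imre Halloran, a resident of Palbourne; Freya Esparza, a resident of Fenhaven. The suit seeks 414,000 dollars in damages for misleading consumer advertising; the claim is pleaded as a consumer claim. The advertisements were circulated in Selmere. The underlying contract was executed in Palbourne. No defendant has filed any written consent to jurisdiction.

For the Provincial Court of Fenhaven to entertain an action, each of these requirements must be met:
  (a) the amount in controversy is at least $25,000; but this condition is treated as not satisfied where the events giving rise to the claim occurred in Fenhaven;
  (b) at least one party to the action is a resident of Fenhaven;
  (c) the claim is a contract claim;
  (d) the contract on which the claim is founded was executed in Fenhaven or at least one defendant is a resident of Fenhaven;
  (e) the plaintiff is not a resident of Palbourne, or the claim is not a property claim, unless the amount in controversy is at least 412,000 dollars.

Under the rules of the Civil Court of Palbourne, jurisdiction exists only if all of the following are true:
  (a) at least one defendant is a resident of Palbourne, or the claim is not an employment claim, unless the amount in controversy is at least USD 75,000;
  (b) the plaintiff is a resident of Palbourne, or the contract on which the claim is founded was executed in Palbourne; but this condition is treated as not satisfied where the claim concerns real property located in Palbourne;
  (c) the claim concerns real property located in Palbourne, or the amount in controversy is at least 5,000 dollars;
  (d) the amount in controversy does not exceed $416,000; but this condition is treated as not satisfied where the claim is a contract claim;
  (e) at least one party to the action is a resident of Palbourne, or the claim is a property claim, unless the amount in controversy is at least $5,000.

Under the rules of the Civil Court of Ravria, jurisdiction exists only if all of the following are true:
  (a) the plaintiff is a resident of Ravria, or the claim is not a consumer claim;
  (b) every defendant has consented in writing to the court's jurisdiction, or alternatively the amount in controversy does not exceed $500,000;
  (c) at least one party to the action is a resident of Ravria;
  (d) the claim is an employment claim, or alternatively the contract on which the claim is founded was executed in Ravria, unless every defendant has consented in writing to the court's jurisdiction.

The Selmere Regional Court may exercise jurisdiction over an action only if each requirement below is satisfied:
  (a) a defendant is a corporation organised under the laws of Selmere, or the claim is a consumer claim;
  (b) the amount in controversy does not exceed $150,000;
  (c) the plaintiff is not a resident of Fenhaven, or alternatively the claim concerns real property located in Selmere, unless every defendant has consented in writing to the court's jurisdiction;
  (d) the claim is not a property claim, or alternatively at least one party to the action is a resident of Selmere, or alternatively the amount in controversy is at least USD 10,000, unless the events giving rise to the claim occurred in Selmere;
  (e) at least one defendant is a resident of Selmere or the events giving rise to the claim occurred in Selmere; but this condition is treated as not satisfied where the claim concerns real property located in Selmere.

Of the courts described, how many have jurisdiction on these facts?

The Provincial Court of Fenhaven:
  (a) The amount in controversy is $414,000, which meets the USD 25,000 floor. And the carve-out is inapplicable — the operative events occurred in Selmere, not Fenhaven. Condition met.
  (b) Freya Esparza resides in Fenhaven. Satisfied.
  (c) The claim is a consumer claim, not a contract claim. Fails.
  (d) Freya Esparza resides in Fenhaven, so this disjunct is met. Condition met.
  (e) The plaintiff resides in Ravria, which is not Palbourne, which satisfies one of the alternatives. Met.
  → The court lacks jurisdiction.
The Civil Court of Palbourne:
  (a) Imre Halloran resides in Palbourne, so one alternative holds. Met.
  (b) The contract was executed in Palbourne, so one alternative holds. The exception is not triggered, since the claim does not concern real property. Met.
  (c) The amount in controversy is USD 414,000, which meets the 5,000 dollars floor, so one alternative holds. Condition met.
  (d) The amount in controversy is $414,000, within the 416,000 dollars ceiling. The exception is not triggered, since the claim is a consumer claim, not a contract claim. Satisfied.
  (e) Imre Halloran resides in Palbourne, so one alternative holds. Condition met.
  → Every requirement is satisfied — jurisdiction.
The Civil Court of Ravria:
  (a) The plaintiff resides in Ravria — that alternative is enough. Met.
  (b) The amount in controversy is USD 414,000, within the 500,000 dollars ceiling, so one alternative holds. Satisfied.
  (c) Rowan Esparza resides in Ravria. Condition met.
  (d) The claim is a consumer claim, not an employment claim; the contract was executed in Palbourne, not Ravria — every alternative fails. The proviso offers no rescue either, since no such written consent has been filed. Fails.
  → At least one condition fails; no jurisdiction.
The Selmere Regional Court:
  (a) The claim is a consumer claim — that alternative is enough. Met.
  (b) The amount in controversy is USD 414,000, above the 150,000 dollars ceiling. Not satisfied.
  (c) The plaintiff resides in Ravria, which is not Fenhaven, so this disjunct is met. Satisfied.
  (d) The claim is a consumer claim, not a property claim, so this disjunct is met. Condition met.
  (e) The operative events occurred in Selmere, which satisfies one of the alternatives. The exception is not triggered, since the claim does not concern real property. Condition met.
  → No jurisdiction.
Courts with jurisdiction: the Civil Court of Palbourne — 1 in total.

1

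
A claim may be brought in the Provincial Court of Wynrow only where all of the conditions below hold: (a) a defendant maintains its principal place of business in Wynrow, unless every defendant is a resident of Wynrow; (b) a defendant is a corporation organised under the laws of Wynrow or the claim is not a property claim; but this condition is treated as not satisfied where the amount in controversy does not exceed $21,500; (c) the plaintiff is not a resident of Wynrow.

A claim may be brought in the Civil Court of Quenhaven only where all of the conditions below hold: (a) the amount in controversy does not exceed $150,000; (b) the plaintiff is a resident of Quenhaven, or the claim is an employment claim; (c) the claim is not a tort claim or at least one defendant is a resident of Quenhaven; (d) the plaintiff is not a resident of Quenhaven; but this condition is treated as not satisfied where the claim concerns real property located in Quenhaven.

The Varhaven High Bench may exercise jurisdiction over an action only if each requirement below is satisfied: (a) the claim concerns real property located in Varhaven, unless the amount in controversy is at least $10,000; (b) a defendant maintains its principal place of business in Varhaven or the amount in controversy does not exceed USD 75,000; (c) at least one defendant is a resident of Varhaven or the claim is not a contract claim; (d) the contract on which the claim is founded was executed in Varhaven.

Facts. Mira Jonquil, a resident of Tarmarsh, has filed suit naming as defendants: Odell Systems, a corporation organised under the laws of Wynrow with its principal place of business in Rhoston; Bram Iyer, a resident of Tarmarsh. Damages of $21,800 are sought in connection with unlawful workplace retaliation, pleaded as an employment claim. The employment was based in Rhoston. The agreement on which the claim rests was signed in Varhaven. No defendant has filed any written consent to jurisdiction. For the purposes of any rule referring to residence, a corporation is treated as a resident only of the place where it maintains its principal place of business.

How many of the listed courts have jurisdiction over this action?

The Provincial Court of Wynrow:
  (a) The corporate defendant(s) have their principal place of business in Rhoston, not Wynrow. Nor does the 'unless' clause help: the defendants reside as follows — Odell Systems in Rhoston, Bram Iyer in Tarmarsh — not all in Wynrow. Not met.
  (b) Odell Systems is organised under the laws of Wynrow, so one alternative holds. The carve-out does not apply: the amount in controversy is $21,800, above the $21,500 ceiling. Condition met.
  (c) The plaintiff resides in Tarmarsh, which is not Wynrow. Met.
  → The court lacks jurisdiction.
The Civil Court of Quenhaven:
  (a) The amount in controversy is 21,800 dollars, within the 150,000 dollars ceiling. Condition met.
  (b) The claim is an employment claim, which satisfies one of the alternatives. Met.
  (c) The claim is an employment claim, not a tort claim, which satisfies one of the alternatives. Satisfied.
  (d) The plaintiff resides in Tarmarsh, which is not Quenhaven. The exception is not triggered, since the claim does not concern real property. Satisfied.
  → All conditions met; jurisdiction exists.
The Varhaven High Bench:
  (a) The claim does not concern real property. However, the amount in controversy is $21,800, which meets the 10,000 dollars floor, so the 'unless' proviso supplies this condition. Met.
  (b) The amount in controversy is 21,800 dollars, within the $75,000 ceiling, so this disjunct is met. Met.
  (c) The claim is an employment claim, not a contract claim, so this disjunct is met. Met.
  (d) The contract was executed in Varhaven. Met.
  → Every requirement is satisfied — jurisdiction.
Courts with jurisdiction: the Civil Court of Quenhaven, the Varhaven High Bench — 2 in total.

2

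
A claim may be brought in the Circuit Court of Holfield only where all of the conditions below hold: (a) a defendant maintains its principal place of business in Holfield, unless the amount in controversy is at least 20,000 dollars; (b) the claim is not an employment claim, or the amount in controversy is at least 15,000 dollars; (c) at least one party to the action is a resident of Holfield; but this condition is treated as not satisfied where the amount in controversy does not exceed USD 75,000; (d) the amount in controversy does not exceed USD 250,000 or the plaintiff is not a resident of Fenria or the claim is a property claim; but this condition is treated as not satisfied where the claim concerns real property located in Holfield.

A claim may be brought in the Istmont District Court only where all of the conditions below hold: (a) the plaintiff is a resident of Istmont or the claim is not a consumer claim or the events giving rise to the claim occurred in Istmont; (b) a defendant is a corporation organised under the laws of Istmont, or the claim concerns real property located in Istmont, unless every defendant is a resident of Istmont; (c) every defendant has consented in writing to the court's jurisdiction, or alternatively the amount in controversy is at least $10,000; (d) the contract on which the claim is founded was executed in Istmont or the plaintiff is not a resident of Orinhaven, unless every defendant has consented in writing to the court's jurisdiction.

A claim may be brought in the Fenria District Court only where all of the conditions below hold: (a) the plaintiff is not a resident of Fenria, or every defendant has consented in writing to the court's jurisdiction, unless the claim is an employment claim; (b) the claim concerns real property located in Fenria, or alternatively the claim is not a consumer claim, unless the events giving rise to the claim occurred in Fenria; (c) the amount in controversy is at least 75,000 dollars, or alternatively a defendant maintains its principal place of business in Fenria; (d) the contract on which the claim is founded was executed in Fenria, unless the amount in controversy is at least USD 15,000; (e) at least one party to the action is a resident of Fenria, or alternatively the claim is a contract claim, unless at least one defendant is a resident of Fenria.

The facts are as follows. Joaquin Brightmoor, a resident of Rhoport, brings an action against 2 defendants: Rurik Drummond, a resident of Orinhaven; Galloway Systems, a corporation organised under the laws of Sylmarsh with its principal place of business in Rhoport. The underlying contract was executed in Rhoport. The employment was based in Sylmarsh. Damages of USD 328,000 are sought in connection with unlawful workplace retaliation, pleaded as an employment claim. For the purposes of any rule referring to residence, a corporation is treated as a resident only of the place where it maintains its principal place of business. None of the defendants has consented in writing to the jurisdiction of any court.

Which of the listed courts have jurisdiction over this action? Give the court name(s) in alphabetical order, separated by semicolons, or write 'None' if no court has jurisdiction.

The Circuit Court of Holfield:
  (a) The corporate defendant(s) have their principal place of business in Rhoport, not Holfield. The proviso rescues it, though: the amount in controversy is USD 328,000, which meets the $20,000 floor. Satisfied.
  (b) The amount in controversy is $328,000, which meets the USD 15,000 floor, which satisfies one of the alternatives. Met.
  (c) No party resides in Holfield. Not satisfied.
  (d) The plaintiff resides in Rhoport, which is not Fenria, so one alternative holds. The exception is not triggered, since the claim does not concern real property. Met.
  → No jurisdiction.
The Istmont District Court:
  (a) The claim is an employment claim, not a consumer claim, which satisfies one of the alternatives. Met.
  (b) The corporate defendant(s) are organised in Sylmarsh, not Istmont; the claim does not concern real property — none of the alternatives is met. And the defendants reside as follows — Rurik Drummond in Orinhaven, Galloway Systems in Rhoport — not all in Istmont, so the proviso does not save it. Not met.
  (c) The amount in controversy is $328,000, which meets the USD 10,000 floor, so one alternative holds. Satisfied.
  (d) The plaintiff resides in Rhoport, which is not Orinhaven, which satisfies one of the alternatives. Satisfied.
  → The court lacks jurisdiction.
The Fenria District Court:
  (a) The plaintiff resides in Rhoport, which is not Fenria — that alternative is enough. Met.
  (b) The claim is an employment claim, not a consumer claim, so one alternative holds. Met.
  (c) The amount in controversy is USD 328,000, which meets the USD 75,000 floor, which satisfies one of the alternatives. Met.
  (d) The contract was executed in Rhoport, not Fenria. But the amount in controversy is 328,000 dollars, which meets the $15,000 floor, and the 'unless' clause therefore excuses the requirement. Met.
  (e) No party resides in Fenria; the claim is an employment claim, not a contract claim — no alternative holds. The proviso offers no rescue either, since no defendant resides in Fenria (they reside in Orinhaven, Rhoport). Condition not met.
  → Not every requirement is met — no jurisdiction.

None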